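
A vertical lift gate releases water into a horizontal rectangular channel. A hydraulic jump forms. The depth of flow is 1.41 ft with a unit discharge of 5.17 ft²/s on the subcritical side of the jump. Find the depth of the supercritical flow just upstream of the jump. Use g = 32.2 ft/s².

V₂ = q/y₂ = 5.17/1.41 = 3.67 ft/s; Fr₂ = V₂/√(g·y₂) = 0.544.
The Bélanger relation is symmetric: y₁/y₂ = ½[√(1 + 8Fr₂²) − 1] = ½[√3.369 − 1] = 0.418.
y₁ = 0.418 × 1.41 = 0.589 ft.

y₁ = 0.589 ft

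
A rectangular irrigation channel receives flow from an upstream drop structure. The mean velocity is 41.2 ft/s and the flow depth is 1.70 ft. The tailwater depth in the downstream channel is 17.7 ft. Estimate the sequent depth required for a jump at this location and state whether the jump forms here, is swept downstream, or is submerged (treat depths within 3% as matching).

Fr₁ = V₁/√(g·y₁) = 41.2/√(32.2×1.70) = 5.57.
Bélanger equation: y₂/y₁ = ½[√(1 + 8Fr₁²) − 1] = ½[√249.1 − 1] = 7.39.
y₂ = 7.39 × 1.70 = 12.6 ft.
Tailwater y_tw = 17.7 ft: y_tw > y₂, so the jump is submerged.

y₂ = 12.6 ft; the jump is submerged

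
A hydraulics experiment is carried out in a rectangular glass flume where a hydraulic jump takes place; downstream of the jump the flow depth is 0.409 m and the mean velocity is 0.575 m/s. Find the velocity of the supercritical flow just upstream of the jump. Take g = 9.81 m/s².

V₁ = 3.99 m/s

Fr₂ = V₂/√(g·y₂) = 0.575/√(9.81×0.409) = 0.287.
Since the conjugate-depth ratio holds either way, y₁/y₂ = ½[√(1 + 8Fr₂²) − 1] = ½[√1.659 − 1] = 0.144.
y₁ = 0.144 × 0.409 = 0.0589 m.
V₁ = q/y₁ = 0.235/0.0589 = 3.99 m/s.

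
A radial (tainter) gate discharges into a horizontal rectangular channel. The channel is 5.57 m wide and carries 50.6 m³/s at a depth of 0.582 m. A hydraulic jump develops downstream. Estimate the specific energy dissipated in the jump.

q = Q/b = 50.6/5.57 = 9.08 m²/s; V₁ = q/y₁ = 15.6 m/s. Fr₁ = V₁/√(g·y₁) = 6.53.
Sequent-depth ratio: y₂/y₁ = ½[√(1 + 8Fr₁²) − 1] = ½[√342.4 − 1] = 8.75.
y₂ = 8.75 × 0.582 = 5.09 m.
Head loss: ΔE = (y₂ − y₁)³/(4y₁y₂) = (5.09 − 0.582)³/(4×0.582×5.09) = 91.8/11.9 = 7.74 m.

ΔE = 7.74 m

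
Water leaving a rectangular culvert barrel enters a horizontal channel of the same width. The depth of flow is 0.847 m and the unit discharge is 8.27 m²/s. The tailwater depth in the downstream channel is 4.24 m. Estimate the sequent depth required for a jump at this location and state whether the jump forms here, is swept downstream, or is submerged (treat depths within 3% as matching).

V₁ = q/y₁ = 8.27/0.847 = 9.76 m/s. Fr₁ = V₁/√(g·y₁) = 9.76/√(9.81×0.847) = 3.39.
Sequent-depth ratio: y₂/y₁ = ½[√(1 + 8Fr₁²) − 1] = ½[√92.79 − 1] = 4.32.
y₂ = 4.32 × 0.847 = 3.66 m.
Tailwater y_tw = 4.24 m: y_tw > y₂, so the jump is submerged.

y₂ = 3.66 m; the jump is submerged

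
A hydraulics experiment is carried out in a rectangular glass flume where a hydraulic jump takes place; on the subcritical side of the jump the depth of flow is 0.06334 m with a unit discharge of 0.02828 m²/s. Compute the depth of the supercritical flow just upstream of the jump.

y₁ = 0.02814 m

V₂ = q/y₂ = 0.02828/0.06334 = 0.4465 m/s; Fr₂ = V₂/√(g·y₂) = 0.5664.
From the momentum equation (using Fr₂), y₁/y₂ = ½[√(1 + 8Fr₂²) − 1] = ½[√3.5665 − 1] = 0.4443.
y₁ = 0.4443 × 0.06334 = 0.02814 m.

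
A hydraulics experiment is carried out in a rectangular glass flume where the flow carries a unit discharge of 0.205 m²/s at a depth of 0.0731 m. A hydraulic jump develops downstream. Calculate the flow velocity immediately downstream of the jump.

V₁ = q/y₁ = 0.205/0.0731 = 2.80 m/s. Fr₁ = V₁/√(g·y₁) = 2.80/√(9.81×0.0731) = 3.31.
Sequent-depth ratio: y₂/y₁ = ½[√(1 + 8Fr₁²) − 1] = ½[√88.74 − 1] = 4.21.
y₂ = 4.21 × 0.0731 = 0.308 m.
V₂ = q/y₂ = 0.205/0.308 = 0.666 m/s.

V₂ = 0.666 m/s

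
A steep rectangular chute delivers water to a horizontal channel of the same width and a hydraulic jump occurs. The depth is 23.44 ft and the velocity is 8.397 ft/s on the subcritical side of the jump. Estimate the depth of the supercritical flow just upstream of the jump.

y₁ = 3.772 ft

Fr₂ = V₂/√(g·y₂) = 8.397/√(32.2×23.44) = 0.3056.
From the momentum equation (using Fr₂), y₁/y₂ = ½[√(1 + 8Fr₂²) − 1] = ½[√1.7474 − 1] = 0.1609.
y₁ = 0.1609 × 23.44 = 3.772 ft.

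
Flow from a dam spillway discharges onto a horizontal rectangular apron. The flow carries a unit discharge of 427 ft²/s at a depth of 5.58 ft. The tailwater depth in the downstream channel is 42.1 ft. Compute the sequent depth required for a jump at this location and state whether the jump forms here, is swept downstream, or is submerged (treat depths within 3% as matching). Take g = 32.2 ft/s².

V₁ = q/y₁ = 427/5.58 = 76.5 ft/s. Fr₁ = V₁/√(g·y₁) = 76.5/√(32.2×5.58) = 5.71.
Conjugate-depth relation: y₂/y₁ = ½[√(1 + 8Fr₁²) − 1] = ½[√261.7 − 1] = 7.59.
y₂ = 7.59 × 5.58 = 42.3 ft.
Tailwater y_tw = 42.1 ft: y_tw ≈ y₂, so the jump forms here.

y₂ = 42.3 ft; the jump forms here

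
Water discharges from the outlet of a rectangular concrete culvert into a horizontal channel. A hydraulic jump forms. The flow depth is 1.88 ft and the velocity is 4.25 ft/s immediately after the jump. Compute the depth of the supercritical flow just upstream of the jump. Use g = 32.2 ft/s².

y₁ = 0.790 ft

Fr₂ = V₂/√(g·y₂) = 4.25/√(32.2×1.88) = 0.546.
The Bélanger relation is symmetric: y₁/y₂ = ½[√(1 + 8Fr₂²) − 1] = ½[√3.387 − 1] = 0.420.
y₁ = 0.420 × 1.88 = 0.790 ft.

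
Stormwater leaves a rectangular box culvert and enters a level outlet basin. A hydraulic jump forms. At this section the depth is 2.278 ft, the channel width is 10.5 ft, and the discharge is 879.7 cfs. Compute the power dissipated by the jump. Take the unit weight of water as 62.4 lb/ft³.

q = Q/b = 879.7/10.5 = 83.78 ft²/s; V₁ = q/y₁ = 36.78 ft/s. Fr₁ = V₁/√(g·y₁) = 4.294.
Conjugate-depth relation: y₂/y₁ = ½[√(1 + 8Fr₁²) − 1] = ½[√148.52 − 1] = 5.594.
y₂ = 5.594 × 2.278 = 12.74 ft.
Head loss: ΔE = (y₂ − y₁)³/(4y₁y₂) = (12.74 − 2.278)³/(4×2.278×12.74) = 1146/116.1 = 9.868 ft.
P = γ·Q·ΔE/550 = 62.4 × 879.7 × 9.868 / 550 = 984.9 hp.

P = 984.9 hp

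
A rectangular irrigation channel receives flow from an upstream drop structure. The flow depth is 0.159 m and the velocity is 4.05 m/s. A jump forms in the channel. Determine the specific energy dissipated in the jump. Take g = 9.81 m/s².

Fr₁ = V₁/√(g·y₁) = 4.05/√(9.81×0.159) = 3.24.
By Bélanger, y₂/y₁ = ½[√(1 + 8Fr₁²) − 1] = ½[√85.13 − 1] = 4.11.
y₂ = 4.11 × 0.159 = 0.654 m.
Head loss: ΔE = (y₂ − y₁)³/(4y₁y₂) = (0.654 − 0.159)³/(4×0.159×0.654) = 0.121/0.416 = 0.292 m.

ΔE = 0.292 m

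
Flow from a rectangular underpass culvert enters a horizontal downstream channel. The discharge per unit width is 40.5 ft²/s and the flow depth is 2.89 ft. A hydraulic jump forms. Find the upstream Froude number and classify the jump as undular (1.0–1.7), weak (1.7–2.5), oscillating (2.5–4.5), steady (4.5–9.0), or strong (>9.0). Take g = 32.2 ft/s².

V₁ = q/y₁ = 40.5/2.89 = 14.0 ft/s. Fr₁ = V₁/√(g·y₁) = 14.0/√(32.2×2.89) = 1.45.
Fr₁ = 1.45 lies in the undular range.

Fr₁ = 1.45; undular jump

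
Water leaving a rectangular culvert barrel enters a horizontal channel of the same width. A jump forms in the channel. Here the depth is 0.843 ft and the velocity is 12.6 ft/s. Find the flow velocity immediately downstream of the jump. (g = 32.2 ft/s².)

Fr₁ = V₁/√(g·y₁) = 12.6/√(32.2×0.843) = 2.42.
Sequent-depth ratio: y₂/y₁ = ½[√(1 + 8Fr₁²) − 1] = ½[√47.79 − 1] = 2.96.
y₂ = 2.96 × 0.843 = 2.49 ft.
q = V₁·y₁ = 12.6 × 0.843 = 10.6 ft²/s.
V₂ = q/y₂ = 10.6/2.49 = 4.26 ft/s.

V₂ = 4.26 ft/s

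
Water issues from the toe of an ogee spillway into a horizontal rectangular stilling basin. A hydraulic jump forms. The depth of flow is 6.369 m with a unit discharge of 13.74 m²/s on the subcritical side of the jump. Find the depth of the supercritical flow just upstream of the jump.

y₁ = 0.8385 m

V₂ = q/y₂ = 13.74/6.369 = 2.157 m/s; Fr₂ = V₂/√(g·y₂) = 0.2729.
Since the conjugate-depth ratio holds either way, y₁/y₂ = ½[√(1 + 8Fr₂²) − 1] = ½[√1.5959 − 1] = 0.1316.
y₁ = 0.1316 × 6.369 = 0.8385 m.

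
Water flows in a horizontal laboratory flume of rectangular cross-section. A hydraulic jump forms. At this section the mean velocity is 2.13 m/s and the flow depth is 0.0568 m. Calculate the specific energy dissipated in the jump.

ΔE = 0.0673 m

Fr₁ = V₁/√(g·y₁) = 2.13/√(9.81×0.0568) = 2.85.
Conjugate-depth relation: y₂/y₁ = ½[√(1 + 8Fr₁²) − 1] = ½[√66.14 − 1] = 3.57.
y₂ = 3.57 × 0.0568 = 0.203 m.
q = V₁·y₁ = 2.13 × 0.0568 = 0.121 m²/s. V₂ = q/y₂ = 0.121/0.203 = 0.597 m/s. E₁ = y₁ + V₁²/2g = 0.288 m; E₂ = y₂ + V₂²/2g = 0.221 m. ΔE = E₁ − E₂ = 0.0673 m.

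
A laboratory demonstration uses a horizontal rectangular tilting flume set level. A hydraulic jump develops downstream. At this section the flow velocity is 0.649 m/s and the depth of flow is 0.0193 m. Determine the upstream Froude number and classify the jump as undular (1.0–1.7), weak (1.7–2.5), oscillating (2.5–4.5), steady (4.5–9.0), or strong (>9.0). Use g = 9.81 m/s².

Fr₁ = V₁/√(g·y₁) = 0.649/√(9.81×0.0193) = 1.49.
Fr₁ = 1.49 lies in the undular range.

Fr₁ = 1.49; undular jump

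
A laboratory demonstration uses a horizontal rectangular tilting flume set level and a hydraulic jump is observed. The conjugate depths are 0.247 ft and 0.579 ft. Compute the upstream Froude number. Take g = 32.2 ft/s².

For a rectangular channel the momentum equation gives q² = ½·g·y₁·y₂·(y₁ + y₂) = ½×32.2×0.247×0.579×0.826 = 1.90.
q = √1.90 = 1.38 ft²/s.
V₁ = q/y₁ = 5.58 ft/s; Fr₁ = V₁/√(g·y₁) = 1.98.

Fr₁ = 1.98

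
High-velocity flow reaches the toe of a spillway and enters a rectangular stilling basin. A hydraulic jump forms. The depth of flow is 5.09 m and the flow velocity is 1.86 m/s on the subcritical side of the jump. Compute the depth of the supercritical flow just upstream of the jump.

Fr₂ = V₂/√(g·y₂) = 1.86/√(9.81×5.09) = 0.263.
From the momentum equation (using Fr₂), y₁/y₂ = ½[√(1 + 8Fr₂²) − 1] = ½[√1.554 − 1] = 0.123.
y₁ = 0.123 × 5.09 = 0.628 m.

y₁ = 0.628 m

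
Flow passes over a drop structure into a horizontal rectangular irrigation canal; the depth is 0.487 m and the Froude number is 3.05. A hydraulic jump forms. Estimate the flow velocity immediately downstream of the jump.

V₂ = 1.74 m/s

Fr₁ = 3.05 (given).
By Bélanger, y₂/y₁ = ½[√(1 + 8Fr₁²) − 1] = ½[√75.42 − 1] = 3.84.
y₂ = 3.84 × 0.487 = 1.87 m.
V₁ = Fr₁·√(g·y₁) = 3.05×√(9.81×0.487) = 6.67 m/s; q = V₁·y₁ = 3.25 m²/s.
V₂ = q/y₂ = 3.25/1.87 = 1.74 m/s.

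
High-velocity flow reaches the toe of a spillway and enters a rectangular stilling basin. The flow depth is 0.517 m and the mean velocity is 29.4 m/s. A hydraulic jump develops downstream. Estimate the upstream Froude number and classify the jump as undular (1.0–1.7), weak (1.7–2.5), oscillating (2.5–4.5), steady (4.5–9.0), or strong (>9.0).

Fr₁ = V₁/√(g·y₁) = 29.4/√(9.81×0.517) = 13.1.
Fr₁ = 13.1 lies in the strong range.

Fr₁ = 13.1; strong jump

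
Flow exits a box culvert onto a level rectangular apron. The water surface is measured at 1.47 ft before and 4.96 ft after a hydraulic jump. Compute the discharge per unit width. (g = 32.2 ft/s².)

For a rectangular channel the momentum equation gives q² = ½·g·y₁·y₂·(y₁ + y₂) = ½×32.2×1.47×4.96×6.43 = 755.
q = √755 = 27.5 ft²/s.

q = 27.5 ft²/s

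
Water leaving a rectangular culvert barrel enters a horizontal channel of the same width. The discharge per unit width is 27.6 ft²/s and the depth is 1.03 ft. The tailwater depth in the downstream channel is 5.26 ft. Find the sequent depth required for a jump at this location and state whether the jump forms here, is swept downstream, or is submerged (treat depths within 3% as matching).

V₁ = q/y₁ = 27.6/1.03 = 26.8 ft/s. Fr₁ = V₁/√(g·y₁) = 26.8/√(32.2×1.03) = 4.65.
By Bélanger, y₂/y₁ = ½[√(1 + 8Fr₁²) − 1] = ½[√174.2 − 1] = 6.10.
y₂ = 6.10 × 1.03 = 6.28 ft.
Tailwater y_tw = 5.26 ft: y_tw < y₂, so the jump is swept downstream.

y₂ = 6.28 ft; the jump is swept downstream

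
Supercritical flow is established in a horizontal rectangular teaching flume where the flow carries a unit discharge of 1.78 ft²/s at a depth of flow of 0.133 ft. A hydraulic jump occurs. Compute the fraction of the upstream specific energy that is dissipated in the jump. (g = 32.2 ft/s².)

V₁ = q/y₁ = 1.78/0.133 = 13.4 ft/s. Fr₁ = V₁/√(g·y₁) = 13.4/√(32.2×0.133) = 6.47.
By Bélanger, y₂/y₁ = ½[√(1 + 8Fr₁²) − 1] = ½[√335.6 − 1] = 8.66.
y₂ = 8.66 × 0.133 = 1.15 ft.
E₁ = y₁ + V₁²/2g = 2.91 ft. ΔE = (y₂ − y₁)³/(4y₁y₂) = 1.73 ft. ΔE/E₁ = 1.73/2.91 = 0.592.

ΔE/E₁ = 0.592 (59.2%)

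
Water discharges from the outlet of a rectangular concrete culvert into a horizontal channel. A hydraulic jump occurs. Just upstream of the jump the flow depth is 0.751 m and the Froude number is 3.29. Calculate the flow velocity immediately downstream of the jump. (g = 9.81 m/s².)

V₂ = 2.14 m/s

Fr₁ = 3.29 (given).
By Bélanger, y₂/y₁ = ½[√(1 + 8Fr₁²) − 1] = ½[√87.59 − 1] = 4.18.
y₂ = 4.18 × 0.751 = 3.14 m.
V₁ = Fr₁·√(g·y₁) = 3.29×√(9.81×0.751) = 8.93 m/s; q = V₁·y₁ = 6.71 m²/s.
V₂ = q/y₂ = 6.71/3.14 = 2.14 m/s.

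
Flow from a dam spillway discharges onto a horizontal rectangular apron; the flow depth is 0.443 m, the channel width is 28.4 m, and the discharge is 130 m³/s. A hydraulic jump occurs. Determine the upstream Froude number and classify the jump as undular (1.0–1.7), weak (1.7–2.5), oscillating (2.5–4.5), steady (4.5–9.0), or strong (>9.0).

q = Q/b = 130/28.4 = 4.58 m²/s; V₁ = q/y₁ = 10.3 m/s. Fr₁ = V₁/√(g·y₁) = 4.96.
Fr₁ = 4.96 lies in the steady range.

Fr₁ = 4.96; steady jump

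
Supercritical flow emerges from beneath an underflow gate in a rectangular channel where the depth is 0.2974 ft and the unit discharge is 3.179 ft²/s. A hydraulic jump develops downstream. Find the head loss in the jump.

V₁ = q/y₁ = 3.179/0.2974 = 10.69 ft/s. Fr₁ = V₁/√(g·y₁) = 10.69/√(32.2×0.2974) = 3.454.
Sequent-depth ratio: y₂/y₁ = ½[√(1 + 8Fr₁²) − 1] = ½[√96.454 − 1] = 4.411.
y₂ = 4.411 × 0.2974 = 1.312 ft.
Head loss: ΔE = (y₂ − y₁)³/(4y₁y₂) = (1.312 − 0.2974)³/(4×0.2974×1.312) = 1.043/1.560 = 0.6687 ft.

ΔE = 0.6687 ft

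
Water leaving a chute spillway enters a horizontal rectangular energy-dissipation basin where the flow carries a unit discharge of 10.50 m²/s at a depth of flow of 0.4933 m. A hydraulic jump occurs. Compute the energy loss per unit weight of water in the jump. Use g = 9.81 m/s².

ΔE = 16.94 m

V₁ = q/y₁ = 10.50/0.4933 = 21.29 m/s. Fr₁ = V₁/√(g·y₁) = 21.29/√(9.81×0.4933) = 9.676.
Conjugate-depth relation: y₂/y₁ = ½[√(1 + 8Fr₁²) − 1] = ½[√749.97 − 1] = 13.19.
y₂ = 13.19 × 0.4933 = 6.508 m.
V₂ = q/y₂ = 10.50/6.508 = 1.613 m/s. E₁ = y₁ + V₁²/2g = 23.59 m; E₂ = y₂ + V₂²/2g = 6.641 m. ΔE = E₁ − E₂ = 16.94 m.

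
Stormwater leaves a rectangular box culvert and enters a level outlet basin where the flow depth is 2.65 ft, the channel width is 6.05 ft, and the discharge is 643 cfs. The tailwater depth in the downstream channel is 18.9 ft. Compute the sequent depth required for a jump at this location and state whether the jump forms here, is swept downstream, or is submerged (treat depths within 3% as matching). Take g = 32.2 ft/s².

y₂ = 15.0 ft; the jump is submerged

q = Q/b = 643/6.05 = 106 ft²/s; V₁ = q/y₁ = 40.1 ft/s. Fr₁ = V₁/√(g·y₁) = 4.34.
By Bélanger, y₂/y₁ = ½[√(1 + 8Fr₁²) − 1] = ½[√151.8 − 1] = 5.66.
y₂ = 5.66 × 2.65 = 15.0 ft.
Tailwater y_tw = 18.9 ft: y_tw > y₂, so the jump is submerged.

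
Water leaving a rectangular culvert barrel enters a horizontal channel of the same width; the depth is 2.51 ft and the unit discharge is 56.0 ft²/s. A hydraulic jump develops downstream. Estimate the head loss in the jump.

ΔE = 1.76 ft

V₁ = q/y₁ = 56.0/2.51 = 22.3 ft/s. Fr₁ = V₁/√(g·y₁) = 22.3/√(32.2×2.51) = 2.48.
Bélanger equation: y₂/y₁ = ½[√(1 + 8Fr₁²) − 1] = ½[√50.27 − 1] = 3.05.
y₂ = 3.05 × 2.51 = 7.64 ft.
Head loss: ΔE = (y₂ − y₁)³/(4y₁y₂) = (7.64 − 2.51)³/(4×2.51×7.64) = 135/76.7 = 1.76 ft.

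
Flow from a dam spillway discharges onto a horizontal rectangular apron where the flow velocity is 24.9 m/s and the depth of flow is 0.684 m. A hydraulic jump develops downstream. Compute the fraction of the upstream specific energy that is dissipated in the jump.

ΔE/E₁ = 0.717 (71.7%)

Fr₁ = V₁/√(g·y₁) = 24.9/√(9.81×0.684) = 9.61.
Conjugate-depth relation: y₂/y₁ = ½[√(1 + 8Fr₁²) − 1] = ½[√740.2 − 1] = 13.1.
y₂ = 13.1 × 0.684 = 8.96 m.
E₁ = y₁ + V₁²/2g = 32.3 m. ΔE = (y₂ − y₁)³/(4y₁y₂) = 23.1 m. ΔE/E₁ = 23.1/32.3 = 0.717.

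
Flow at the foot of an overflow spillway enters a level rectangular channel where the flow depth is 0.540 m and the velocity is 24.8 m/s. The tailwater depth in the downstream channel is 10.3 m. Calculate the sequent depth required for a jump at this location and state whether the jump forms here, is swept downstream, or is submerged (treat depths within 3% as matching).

y₂ = 7.96 m; the jump is submerged

Fr₁ = V₁/√(g·y₁) = 24.8/√(9.81×0.540) = 10.8.
Bélanger equation: y₂/y₁ = ½[√(1 + 8Fr₁²) − 1] = ½[√929.8 − 1] = 14.7.
y₂ = 14.7 × 0.540 = 7.96 m.
Tailwater y_tw = 10.3 m: y_tw > y₂, so the jump is submerged.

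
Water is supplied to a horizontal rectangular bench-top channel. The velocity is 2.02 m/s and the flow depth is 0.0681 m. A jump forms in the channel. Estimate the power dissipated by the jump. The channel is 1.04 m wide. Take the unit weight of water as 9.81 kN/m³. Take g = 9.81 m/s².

Fr₁ = V₁/√(g·y₁) = 2.02/√(9.81×0.0681) = 2.47.
By Bélanger, y₂/y₁ = ½[√(1 + 8Fr₁²) − 1] = ½[√49.86 − 1] = 3.03.
y₂ = 3.03 × 0.0681 = 0.206 m.
Head loss: ΔE = (y₂ − y₁)³/(4y₁y₂) = (0.206 − 0.0681)³/(4×0.0681×0.206) = 0.00264/0.0562 = 0.0470 m.
q = V₁·y₁ = 2.02 × 0.0681 = 0.138 m²/s. Q = q·b = 0.138 × 1.04 = 0.143 m³/s. P = γ·Q·ΔE = 9.81 × 0.143 × 0.0470 = 0.0660 kW.

P = 0.0660 kW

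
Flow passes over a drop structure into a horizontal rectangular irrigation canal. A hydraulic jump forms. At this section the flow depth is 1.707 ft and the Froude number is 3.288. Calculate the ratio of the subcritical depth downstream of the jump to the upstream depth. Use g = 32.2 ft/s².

y₂/y₁ = 4.177

Fr₁ = 3.288 (given).
From the momentum equation for a rectangular channel, y₂/y₁ = ½[√(1 + 8Fr₁²) − 1] = ½[√87.488 − 1] = 4.177.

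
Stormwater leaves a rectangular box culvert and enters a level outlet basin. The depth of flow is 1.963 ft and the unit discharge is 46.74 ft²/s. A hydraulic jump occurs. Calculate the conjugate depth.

y₂ = 7.390 ft

V₁ = q/y₁ = 46.74/1.963 = 23.81 ft/s. Fr₁ = V₁/√(g·y₁) = 23.81/√(32.2×1.963) = 2.995.
By Bélanger, y₂/y₁ = ½[√(1 + 8Fr₁²) − 1] = ½[√72.755 − 1] = 3.765.
y₂ = 3.765 × 1.963 = 7.390 ft.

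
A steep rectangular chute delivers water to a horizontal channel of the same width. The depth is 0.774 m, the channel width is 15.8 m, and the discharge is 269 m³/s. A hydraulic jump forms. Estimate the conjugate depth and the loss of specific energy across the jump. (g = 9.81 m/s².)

q = Q/b = 269/15.8 = 17.0 m²/s; V₁ = q/y₁ = 22.0 m/s. Fr₁ = V₁/√(g·y₁) = 7.98.
By Bélanger, y₂/y₁ = ½[√(1 + 8Fr₁²) − 1] = ½[√510.8 − 1] = 10.8.
y₂ = 10.8 × 0.774 = 8.36 m.
V₂ = q/y₂ = 17.0/8.36 = 2.04 m/s. E₁ = y₁ + V₁²/2g = 25.4 m; E₂ = y₂ + V₂²/2g = 8.57 m. ΔE = E₁ − E₂ = 16.9 m.

y₂ = 8.36 m; ΔE = 16.9 m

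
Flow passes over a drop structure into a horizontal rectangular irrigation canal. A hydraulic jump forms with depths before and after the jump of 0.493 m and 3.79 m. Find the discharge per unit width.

For a rectangular channel the momentum equation gives q² = ½·g·y₁·y₂·(y₁ + y₂) = ½×9.81×0.493×3.79×4.28 = 39.3.
q = √39.3 = 6.27 m²/s.

q = 6.27 m²/s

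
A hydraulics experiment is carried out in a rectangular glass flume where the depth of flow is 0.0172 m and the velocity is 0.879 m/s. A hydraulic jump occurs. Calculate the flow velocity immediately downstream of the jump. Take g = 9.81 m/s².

Fr₁ = V₁/√(g·y₁) = 0.879/√(9.81×0.0172) = 2.14.
By Bélanger, y₂/y₁ = ½[√(1 + 8Fr₁²) − 1] = ½[√37.63 − 1] = 2.57.
y₂ = 2.57 × 0.0172 = 0.0442 m.
q = V₁·y₁ = 0.879 × 0.0172 = 0.0151 m²/s.
V₂ = q/y₂ = 0.0151/0.0442 = 0.342 m/s.

V₂ = 0.342 m/s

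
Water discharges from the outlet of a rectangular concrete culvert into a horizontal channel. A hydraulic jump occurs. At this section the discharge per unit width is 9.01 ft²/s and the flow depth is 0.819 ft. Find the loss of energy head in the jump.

ΔE = 0.309 ft

V₁ = q/y₁ = 9.01/0.819 = 11.0 ft/s. Fr₁ = V₁/√(g·y₁) = 11.0/√(32.2×0.819) = 2.14.
Sequent-depth ratio: y₂/y₁ = ½[√(1 + 8Fr₁²) − 1] = ½[√37.71 − 1] = 2.57.
y₂ = 2.57 × 0.819 = 2.11 ft.
V₂ = q/y₂ = 9.01/2.11 = 4.28 ft/s. E₁ = y₁ + V₁²/2g = 2.70 ft; E₂ = y₂ + V₂²/2g = 2.39 ft. ΔE = E₁ − E₂ = 0.309 ft.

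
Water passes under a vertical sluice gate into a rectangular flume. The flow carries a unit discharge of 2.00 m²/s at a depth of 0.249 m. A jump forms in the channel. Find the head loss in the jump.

ΔE = 1.78 m

V₁ = q/y₁ = 2.00/0.249 = 8.03 m/s. Fr₁ = V₁/√(g·y₁) = 8.03/√(9.81×0.249) = 5.14.
By Bélanger, y₂/y₁ = ½[√(1 + 8Fr₁²) − 1] = ½[√212.3 − 1] = 6.79.
y₂ = 6.79 × 0.249 = 1.69 m.
V₂ = q/y₂ = 2.00/1.69 = 1.18 m/s. E₁ = y₁ + V₁²/2g = 3.54 m; E₂ = y₂ + V₂²/2g = 1.76 m. ΔE = E₁ − E₂ = 1.78 m.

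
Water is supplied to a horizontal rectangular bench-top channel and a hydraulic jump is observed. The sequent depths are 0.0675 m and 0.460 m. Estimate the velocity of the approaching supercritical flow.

For a rectangular channel the momentum equation gives q² = ½·g·y₁·y₂·(y₁ + y₂) = ½×9.81×0.0675×0.460×0.528 = 0.0803.
q = √0.0803 = 0.283 m²/s.
V₁ = q/y₁ = 0.283/0.0675 = 4.20 m/s.

V₁ = 4.20 m/s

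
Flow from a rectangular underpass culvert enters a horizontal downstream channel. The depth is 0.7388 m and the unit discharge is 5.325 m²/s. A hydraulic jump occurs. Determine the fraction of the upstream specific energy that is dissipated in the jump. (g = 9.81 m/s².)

V₁ = q/y₁ = 5.325/0.7388 = 7.208 m/s. Fr₁ = V₁/√(g·y₁) = 7.208/√(9.81×0.7388) = 2.677.
From the momentum equation for a rectangular channel, y₂/y₁ = ½[√(1 + 8Fr₁²) − 1] = ½[√58.343 − 1] = 3.319.
y₂ = 3.319 × 0.7388 = 2.452 m.
E₁ = y₁ + V₁²/2g = 3.387 m. ΔE = (y₂ − y₁)³/(4y₁y₂) = 0.6941 m. ΔE/E₁ = 0.6941/3.387 = 0.205.

ΔE/E₁ = 0.205 (20.5%)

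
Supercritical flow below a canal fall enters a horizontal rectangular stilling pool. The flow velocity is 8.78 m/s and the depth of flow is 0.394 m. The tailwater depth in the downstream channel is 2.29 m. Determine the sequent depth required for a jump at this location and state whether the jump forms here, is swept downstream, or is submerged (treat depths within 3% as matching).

Fr₁ = V₁/√(g·y₁) = 8.78/√(9.81×0.394) = 4.47.
Sequent-depth ratio: y₂/y₁ = ½[√(1 + 8Fr₁²) − 1] = ½[√160.6 − 1] = 5.84.
y₂ = 5.84 × 0.394 = 2.30 m.
Tailwater y_tw = 2.29 m: y_tw ≈ y₂, so the jump forms here.

y₂ = 2.30 m; the jump forms here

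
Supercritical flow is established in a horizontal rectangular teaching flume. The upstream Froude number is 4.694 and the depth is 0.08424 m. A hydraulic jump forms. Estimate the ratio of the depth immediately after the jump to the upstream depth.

Fr₁ = 4.694 (given).
Bélanger equation: y₂/y₁ = ½[√(1 + 8Fr₁²) − 1] = ½[√177.27 − 1] = 6.157.

y₂/y₁ = 6.157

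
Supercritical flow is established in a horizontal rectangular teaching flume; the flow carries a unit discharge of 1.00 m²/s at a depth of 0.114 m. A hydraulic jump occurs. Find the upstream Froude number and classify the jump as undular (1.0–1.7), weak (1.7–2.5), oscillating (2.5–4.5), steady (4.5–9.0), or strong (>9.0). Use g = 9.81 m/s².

V₁ = q/y₁ = 1.00/0.114 = 8.77 m/s. Fr₁ = V₁/√(g·y₁) = 8.77/√(9.81×0.114) = 8.29.
Fr₁ = 8.29 lies in the steady range.

Fr₁ = 8.29; steady jump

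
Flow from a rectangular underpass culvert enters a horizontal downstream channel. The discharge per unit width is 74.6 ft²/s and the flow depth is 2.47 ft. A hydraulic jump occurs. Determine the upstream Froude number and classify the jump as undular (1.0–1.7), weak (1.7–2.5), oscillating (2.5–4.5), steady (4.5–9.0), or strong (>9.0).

V₁ = q/y₁ = 74.6/2.47 = 30.2 ft/s. Fr₁ = V₁/√(g·y₁) = 30.2/√(32.2×2.47) = 3.39.
Fr₁ = 3.39 lies in the oscillating range.

Fr₁ = 3.39; oscillating jump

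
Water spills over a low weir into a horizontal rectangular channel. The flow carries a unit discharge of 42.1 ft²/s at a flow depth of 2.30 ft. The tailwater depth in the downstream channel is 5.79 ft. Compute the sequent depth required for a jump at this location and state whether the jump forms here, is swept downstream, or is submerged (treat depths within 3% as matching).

V₁ = q/y₁ = 42.1/2.30 = 18.3 ft/s. Fr₁ = V₁/√(g·y₁) = 18.3/√(32.2×2.30) = 2.13.
Conjugate-depth relation: y₂/y₁ = ½[√(1 + 8Fr₁²) − 1] = ½[√37.19 − 1] = 2.55.
y₂ = 2.55 × 2.30 = 5.86 ft.
Tailwater y_tw = 5.79 ft: y_tw ≈ y₂, so the jump forms here.

y₂ = 5.86 ft; the jump forms here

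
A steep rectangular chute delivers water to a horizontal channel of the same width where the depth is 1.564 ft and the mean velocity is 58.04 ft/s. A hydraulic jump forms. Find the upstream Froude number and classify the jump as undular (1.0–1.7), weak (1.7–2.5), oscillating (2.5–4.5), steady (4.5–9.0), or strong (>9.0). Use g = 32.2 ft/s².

Fr₁ = V₁/√(g·y₁) = 58.04/√(32.2×1.564) = 8.179.
Fr₁ = 8.179 lies in the steady range.

Fr₁ = 8.179; steady jump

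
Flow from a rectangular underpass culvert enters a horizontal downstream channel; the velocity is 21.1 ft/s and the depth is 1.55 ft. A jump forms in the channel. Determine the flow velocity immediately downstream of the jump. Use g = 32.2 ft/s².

Fr₁ = V₁/√(g·y₁) = 21.1/√(32.2×1.55) = 2.99.
By Bélanger, y₂/y₁ = ½[√(1 + 8Fr₁²) − 1] = ½[√72.36 − 1] = 3.75.
y₂ = 3.75 × 1.55 = 5.82 ft.
q = V₁·y₁ = 21.1 × 1.55 = 32.7 ft²/s.
V₂ = q/y₂ = 32.7/5.82 = 5.62 ft/s.

V₂ = 5.62 ft/s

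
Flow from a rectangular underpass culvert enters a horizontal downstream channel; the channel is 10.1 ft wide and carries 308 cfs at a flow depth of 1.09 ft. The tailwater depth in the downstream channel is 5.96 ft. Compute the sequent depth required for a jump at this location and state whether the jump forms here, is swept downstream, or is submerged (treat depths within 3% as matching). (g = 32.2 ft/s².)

q = Q/b = 308/10.1 = 30.5 ft²/s; V₁ = q/y₁ = 28.0 ft/s. Fr₁ = V₁/√(g·y₁) = 4.72.
Conjugate-depth relation: y₂/y₁ = ½[√(1 + 8Fr₁²) − 1] = ½[√179.4 − 1] = 6.20.
y₂ = 6.20 × 1.09 = 6.75 ft.
Tailwater y_tw = 5.96 ft: y_tw < y₂, so the jump is swept downstream.

y₂ = 6.75 ft; the jump is swept downstream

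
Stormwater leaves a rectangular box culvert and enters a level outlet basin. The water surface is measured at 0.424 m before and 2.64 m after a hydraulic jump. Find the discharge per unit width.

q = 4.10 m²/s

For a rectangular channel the momentum equation gives q² = ½·g·y₁·y₂·(y₁ + y₂) = ½×9.81×0.424×2.64×3.06 = 16.8.
q = √16.8 = 4.10 m²/s.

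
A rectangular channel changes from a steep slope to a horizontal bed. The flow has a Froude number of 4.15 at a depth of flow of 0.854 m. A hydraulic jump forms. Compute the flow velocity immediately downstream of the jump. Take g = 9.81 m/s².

Fr₁ = 4.15 (given).
By Bélanger, y₂/y₁ = ½[√(1 + 8Fr₁²) − 1] = ½[√138.8 − 1] = 5.39.
y₂ = 5.39 × 0.854 = 4.60 m.
V₁ = Fr₁·√(g·y₁) = 4.15×√(9.81×0.854) = 12.0 m/s; q = V₁·y₁ = 10.3 m²/s.
V₂ = q/y₂ = 10.3/4.60 = 2.23 m/s.

V₂ = 2.23 m/s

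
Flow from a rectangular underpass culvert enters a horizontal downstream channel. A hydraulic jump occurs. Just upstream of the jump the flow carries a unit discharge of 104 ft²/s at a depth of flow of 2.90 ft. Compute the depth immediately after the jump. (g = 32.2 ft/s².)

V₁ = q/y₁ = 104/2.90 = 35.9 ft/s. Fr₁ = V₁/√(g·y₁) = 35.9/√(32.2×2.90) = 3.71.
Bélanger equation: y₂/y₁ = ½[√(1 + 8Fr₁²) − 1] = ½[√111.2 − 1] = 4.77.
y₂ = 4.77 × 2.90 = 13.8 ft.

y₂ = 13.8 ft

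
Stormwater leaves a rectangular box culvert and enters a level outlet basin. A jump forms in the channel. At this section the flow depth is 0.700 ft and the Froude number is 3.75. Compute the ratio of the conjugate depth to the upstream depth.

Fr₁ = 3.75 (given).
Sequent-depth ratio: y₂/y₁ = ½[√(1 + 8Fr₁²) − 1] = ½[√113.5 − 1] = 4.83.

y₂/y₁ = 4.83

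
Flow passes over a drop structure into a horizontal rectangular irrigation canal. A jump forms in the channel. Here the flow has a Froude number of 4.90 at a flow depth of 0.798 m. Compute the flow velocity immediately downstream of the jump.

Fr₁ = 4.90 (given).
By Bélanger, y₂/y₁ = ½[√(1 + 8Fr₁²) − 1] = ½[√193.1 − 1] = 6.45.
y₂ = 6.45 × 0.798 = 5.15 m.
V₁ = Fr₁·√(g·y₁) = 4.90×√(9.81×0.798) = 13.7 m/s; q = V₁·y₁ = 10.9 m²/s.
V₂ = q/y₂ = 10.9/5.15 = 2.13 m/s.

V₂ = 2.13 m/s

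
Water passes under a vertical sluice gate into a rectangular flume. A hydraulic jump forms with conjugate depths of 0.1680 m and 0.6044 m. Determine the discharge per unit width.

q = 0.6202 m²/s

For a rectangular channel the momentum equation gives q² = ½·g·y₁·y₂·(y₁ + y₂) = ½×9.81×0.1680×0.6044×0.7724 = 0.3847.
q = √0.3847 = 0.6202 m²/s.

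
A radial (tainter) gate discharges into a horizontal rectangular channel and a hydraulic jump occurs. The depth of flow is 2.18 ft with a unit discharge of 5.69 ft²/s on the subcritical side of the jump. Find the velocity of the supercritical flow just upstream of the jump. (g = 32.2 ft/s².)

V₁ = 15.7 ft/s

V₂ = q/y₂ = 5.69/2.18 = 2.61 ft/s; Fr₂ = V₂/√(g·y₂) = 0.312.
The Bélanger relation is symmetric: y₁/y₂ = ½[√(1 + 8Fr₂²) − 1] = ½[√1.776 − 1] = 0.166.
y₁ = 0.166 × 2.18 = 0.363 ft.
V₁ = q/y₁ = 5.69/0.363 = 15.7 ft/s.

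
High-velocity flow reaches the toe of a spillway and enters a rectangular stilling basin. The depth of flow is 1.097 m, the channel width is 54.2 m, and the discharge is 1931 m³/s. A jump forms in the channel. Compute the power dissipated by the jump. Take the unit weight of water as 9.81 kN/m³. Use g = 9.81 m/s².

q = Q/b = 1931/54.2 = 35.63 m²/s; V₁ = q/y₁ = 32.48 m/s. Fr₁ = V₁/√(g·y₁) = 9.900.
Bélanger equation: y₂/y₁ = ½[√(1 + 8Fr₁²) − 1] = ½[√785.09 − 1] = 13.51.
y₂ = 13.51 × 1.097 = 14.82 m.
V₂ = q/y₂ = 35.63/14.82 = 2.404 m/s. E₁ = y₁ + V₁²/2g = 54.86 m; E₂ = y₂ + V₂²/2g = 15.11 m. ΔE = E₁ − E₂ = 39.74 m.
P = γ·Q·ΔE = 9.81 × 1931 × 39.74 = 752829 kW.

P = 752829 kW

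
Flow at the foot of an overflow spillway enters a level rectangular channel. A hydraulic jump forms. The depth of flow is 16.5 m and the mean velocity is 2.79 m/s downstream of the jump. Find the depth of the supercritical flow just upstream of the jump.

Fr₂ = V₂/√(g·y₂) = 2.79/√(9.81×16.5) = 0.219.
The Bélanger relation is symmetric: y₁/y₂ = ½[√(1 + 8Fr₂²) − 1] = ½[√1.385 − 1] = 0.0884.
y₁ = 0.0884 × 16.5 = 1.46 m.

y₁ = 1.46 m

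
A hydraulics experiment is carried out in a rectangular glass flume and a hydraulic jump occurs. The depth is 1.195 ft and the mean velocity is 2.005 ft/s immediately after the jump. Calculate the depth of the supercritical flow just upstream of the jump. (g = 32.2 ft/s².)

Fr₂ = V₂/√(g·y₂) = 2.005/√(32.2×1.195) = 0.3232.
The Bélanger relation is symmetric: y₁/y₂ = ½[√(1 + 8Fr₂²) − 1] = ½[√1.8358 − 1] = 0.1775.
y₁ = 0.1775 × 1.195 = 0.2121 ft.

y₁ = 0.2121 ft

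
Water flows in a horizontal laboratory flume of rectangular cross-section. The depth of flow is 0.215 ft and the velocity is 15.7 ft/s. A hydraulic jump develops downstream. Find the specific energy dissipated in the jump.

ΔE = 2.27 ft

Fr₁ = V₁/√(g·y₁) = 15.7/√(32.2×0.215) = 5.97.
From the momentum equation for a rectangular channel, y₂/y₁ = ½[√(1 + 8Fr₁²) − 1] = ½[√285.8 − 1] = 7.95.
y₂ = 7.95 × 0.215 = 1.71 ft.
Head loss: ΔE = (y₂ − y₁)³/(4y₁y₂) = (1.71 − 0.215)³/(4×0.215×1.71) = 3.34/1.47 = 2.27 ft.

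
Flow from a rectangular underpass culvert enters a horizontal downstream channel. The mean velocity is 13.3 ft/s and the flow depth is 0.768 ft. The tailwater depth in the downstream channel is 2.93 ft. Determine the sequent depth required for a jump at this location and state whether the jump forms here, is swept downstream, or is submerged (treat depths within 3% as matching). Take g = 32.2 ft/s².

Fr₁ = V₁/√(g·y₁) = 13.3/√(32.2×0.768) = 2.67.
From the momentum equation for a rectangular channel, y₂/y₁ = ½[√(1 + 8Fr₁²) − 1] = ½[√58.22 − 1] = 3.32.
y₂ = 3.32 × 0.768 = 2.55 ft.
Tailwater y_tw = 2.93 ft: y_tw > y₂, so the jump is submerged.

y₂ = 2.55 ft; the jump is submerged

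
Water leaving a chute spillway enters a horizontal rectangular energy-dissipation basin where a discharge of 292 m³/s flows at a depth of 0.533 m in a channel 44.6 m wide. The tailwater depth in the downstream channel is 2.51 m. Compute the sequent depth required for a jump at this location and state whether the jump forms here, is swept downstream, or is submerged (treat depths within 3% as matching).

y₂ = 3.79 m; the jump is swept downstream

q = Q/b = 292/44.6 = 6.55 m²/s; V₁ = q/y₁ = 12.3 m/s. Fr₁ = V₁/√(g·y₁) = 5.37.
Conjugate-depth relation: y₂/y₁ = ½[√(1 + 8Fr₁²) − 1] = ½[√231.9 − 1] = 7.11.
y₂ = 7.11 × 0.533 = 3.79 m.
Tailwater y_tw = 2.51 m: y_tw < y₂, so the jump is swept downstream.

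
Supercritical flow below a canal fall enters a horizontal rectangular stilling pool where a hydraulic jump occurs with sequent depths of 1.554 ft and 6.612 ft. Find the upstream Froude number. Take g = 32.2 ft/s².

Fr₁ = 3.344

For a rectangular channel the momentum equation gives q² = ½·g·y₁·y₂·(y₁ + y₂) = ½×32.2×1.554×6.612×8.166 = 1351.
q = √1351 = 36.75 ft²/s.
V₁ = q/y₁ = 23.65 ft/s; Fr₁ = V₁/√(g·y₁) = 3.344.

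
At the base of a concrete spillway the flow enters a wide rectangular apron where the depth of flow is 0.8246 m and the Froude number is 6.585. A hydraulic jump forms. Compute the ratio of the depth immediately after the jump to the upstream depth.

y₂/y₁ = 8.826

Fr₁ = 6.585 (given).
From the momentum equation for a rectangular channel, y₂/y₁ = ½[√(1 + 8Fr₁²) − 1] = ½[√347.90 − 1] = 8.826.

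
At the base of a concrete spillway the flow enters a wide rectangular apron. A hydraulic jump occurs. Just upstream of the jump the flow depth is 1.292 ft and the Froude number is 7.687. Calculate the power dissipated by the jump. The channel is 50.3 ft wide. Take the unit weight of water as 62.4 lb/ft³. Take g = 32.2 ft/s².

Fr₁ = 7.687 (given).
From the momentum equation for a rectangular channel, y₂/y₁ = ½[√(1 + 8Fr₁²) − 1] = ½[√473.72 − 1] = 10.38.
y₂ = 10.38 × 1.292 = 13.41 ft.
Head loss: ΔE = (y₂ − y₁)³/(4y₁y₂) = (13.41 − 1.292)³/(4×1.292×13.41) = 1781/69.32 = 25.70 ft.
V₁ = Fr₁·√(g·y₁) = 7.687×√(32.2×1.292) = 49.58 ft/s; q = V₁·y₁ = 64.06 ft²/s. Q = q·b = 64.06 × 50.3 = 3222 cfs. P = γ·Q·ΔE/550 = 62.4 × 3222 × 25.70 / 550 = 9394 hp.

P = 9394 hp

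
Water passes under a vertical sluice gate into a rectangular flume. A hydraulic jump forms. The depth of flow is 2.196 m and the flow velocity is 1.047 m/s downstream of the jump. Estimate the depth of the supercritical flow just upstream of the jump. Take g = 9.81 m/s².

Fr₂ = V₂/√(g·y₂) = 1.047/√(9.81×2.196) = 0.2256.
From the momentum equation (using Fr₂), y₁/y₂ = ½[√(1 + 8Fr₂²) − 1] = ½[√1.4071 − 1] = 0.09310.
y₁ = 0.09310 × 2.196 = 0.2045 m.

y₁ = 0.2045 m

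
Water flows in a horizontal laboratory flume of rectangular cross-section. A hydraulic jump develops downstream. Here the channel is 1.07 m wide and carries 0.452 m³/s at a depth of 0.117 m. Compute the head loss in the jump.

q = Q/b = 0.452/1.07 = 0.422 m²/s; V₁ = q/y₁ = 3.61 m/s. Fr₁ = V₁/√(g·y₁) = 3.37.
Conjugate-depth relation: y₂/y₁ = ½[√(1 + 8Fr₁²) − 1] = ½[√91.86 − 1] = 4.29.
y₂ = 4.29 × 0.117 = 0.502 m.
V₂ = q/y₂ = 0.422/0.502 = 0.841 m/s. E₁ = y₁ + V₁²/2g = 0.781 m; E₂ = y₂ + V₂²/2g = 0.538 m. ΔE = E₁ − E₂ = 0.243 m.

ΔE = 0.243 m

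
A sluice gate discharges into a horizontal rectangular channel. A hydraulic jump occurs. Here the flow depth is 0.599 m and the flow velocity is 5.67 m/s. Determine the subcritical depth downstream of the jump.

y₂ = 1.70 m

Fr₁ = V₁/√(g·y₁) = 5.67/√(9.81×0.599) = 2.34.
By Bélanger, y₂/y₁ = ½[√(1 + 8Fr₁²) − 1] = ½[√44.77 − 1] = 2.85.
y₂ = 2.85 × 0.599 = 1.70 m.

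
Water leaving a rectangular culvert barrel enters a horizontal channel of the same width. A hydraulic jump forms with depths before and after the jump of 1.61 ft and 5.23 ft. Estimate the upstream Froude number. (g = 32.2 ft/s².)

For a rectangular channel the momentum equation gives q² = ½·g·y₁·y₂·(y₁ + y₂) = ½×32.2×1.61×5.23×6.84 = 927.
q = √927 = 30.5 ft²/s.
V₁ = q/y₁ = 18.9 ft/s; Fr₁ = V₁/√(g·y₁) = 2.63.

Fr₁ = 2.63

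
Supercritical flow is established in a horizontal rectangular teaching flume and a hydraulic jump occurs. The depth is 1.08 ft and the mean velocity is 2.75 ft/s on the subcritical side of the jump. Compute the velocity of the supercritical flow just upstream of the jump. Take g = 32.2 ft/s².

Fr₂ = V₂/√(g·y₂) = 2.75/√(32.2×1.08) = 0.466.
The Bélanger relation is symmetric: y₁/y₂ = ½[√(1 + 8Fr₂²) − 1] = ½[√2.740 − 1] = 0.328.
y₁ = 0.328 × 1.08 = 0.354 ft.
V₁ = q/y₁ = 2.97/0.354 = 8.39 ft/s.

V₁ = 8.39 ft/s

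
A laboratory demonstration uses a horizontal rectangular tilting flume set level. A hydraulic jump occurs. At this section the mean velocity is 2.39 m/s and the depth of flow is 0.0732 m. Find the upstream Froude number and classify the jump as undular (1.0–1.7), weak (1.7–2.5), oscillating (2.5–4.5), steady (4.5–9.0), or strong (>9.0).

Fr₁ = 2.82; oscillating jump

Fr₁ = V₁/√(g·y₁) = 2.39/√(9.81×0.0732) = 2.82.
Fr₁ = 2.82 lies in the oscillating range.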